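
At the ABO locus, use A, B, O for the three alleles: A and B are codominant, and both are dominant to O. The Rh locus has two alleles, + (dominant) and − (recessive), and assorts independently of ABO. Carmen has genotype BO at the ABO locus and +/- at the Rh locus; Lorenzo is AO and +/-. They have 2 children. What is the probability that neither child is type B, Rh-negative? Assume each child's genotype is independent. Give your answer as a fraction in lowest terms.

225/256

ABO cross BO × AO → 1/4 O, 1/4 A, 1/4 B, 1/4 AB.
Rh cross +/- × +/- → 3/4 Rh+, 1/4 Rh-; so P(type B, Rh-negative) = 1/4 × 1/4 = 1/16 per child.
P(not type B, Rh-negative) = 15/16 for one child; (15/16)^2 = 225/256.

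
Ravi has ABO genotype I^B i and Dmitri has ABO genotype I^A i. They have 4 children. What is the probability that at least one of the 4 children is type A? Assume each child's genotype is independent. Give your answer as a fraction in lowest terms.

ABO cross I^B i × I^A i → 1/4 O, 1/4 A, 1/4 B, 1/4 AB.
So P(type A) = 1/4 per child.
P(none) = (3/4)^4 = 81/256; P(at least one) = 1 − 81/256 = 175/256.

175/256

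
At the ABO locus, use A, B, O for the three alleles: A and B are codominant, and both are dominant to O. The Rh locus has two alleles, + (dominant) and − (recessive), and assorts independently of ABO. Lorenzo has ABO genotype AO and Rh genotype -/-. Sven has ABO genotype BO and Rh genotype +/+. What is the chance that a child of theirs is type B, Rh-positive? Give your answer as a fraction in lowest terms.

ABO cross AO × BO → offspring phenotypes: 1/4 O, 1/4 A, 1/4 B, 1/4 AB.
Rh cross -/- × +/+ → 1 Rh+.
Independent loci: P(type B, Rh-positive) = 1/4 × 1 = 1/4.

1/4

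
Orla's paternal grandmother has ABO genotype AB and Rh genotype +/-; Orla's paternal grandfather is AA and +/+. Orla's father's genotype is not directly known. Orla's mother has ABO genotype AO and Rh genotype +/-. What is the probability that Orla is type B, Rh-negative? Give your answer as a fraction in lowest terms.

Orla's father's ABO genotype from AB × AA: 1/2 AA, 1/2 AB.
Crossing each possibility with the mother AO and summing P(type B): 1/2·0 + 1/2·1/4 = 1/8.
Similarly for Rh via the father's Rh distribution: P(Rh-) = 1/8.
Independent loci: 1/8 × 1/8 = 1/64.

1/64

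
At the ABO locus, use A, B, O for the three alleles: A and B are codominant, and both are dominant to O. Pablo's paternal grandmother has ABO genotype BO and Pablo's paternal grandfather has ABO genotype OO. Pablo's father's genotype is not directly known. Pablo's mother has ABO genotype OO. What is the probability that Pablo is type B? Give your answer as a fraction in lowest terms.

Pablo's father's ABO genotype from BO × OO: 1/2 BO, 1/2 OO.
Crossing each possibility with the mother OO and summing P(type B): 1/2·1/2 + 1/2·0 = 1/4.

1/4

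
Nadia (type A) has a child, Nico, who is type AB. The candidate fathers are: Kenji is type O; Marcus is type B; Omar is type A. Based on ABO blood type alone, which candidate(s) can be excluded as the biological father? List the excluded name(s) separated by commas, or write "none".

A candidate is excluded only if no genotype consistent with his phenotype could produce a type AB child with a type A mother.
Kenji (type O): no genotype consistent with that phenotype can produce a type-AB child with a type-A mother.
Omar (type A): no genotype consistent with that phenotype can produce a type-AB child with a type-A mother.

Kenji, Omar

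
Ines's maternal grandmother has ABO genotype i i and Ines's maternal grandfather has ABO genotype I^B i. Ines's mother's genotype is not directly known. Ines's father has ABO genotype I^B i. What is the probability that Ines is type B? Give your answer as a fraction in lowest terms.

Ines's mother's ABO genotype from i i × I^B i: 1/2 I^B i, 1/2 i i.
Crossing each possibility with the father I^B i and summing P(type B): 1/2·3/4 + 1/2·1/2 = 5/8.

5/8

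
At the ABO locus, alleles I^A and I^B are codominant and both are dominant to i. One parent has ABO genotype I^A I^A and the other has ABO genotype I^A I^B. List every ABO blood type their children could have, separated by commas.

A, AB

Gametes from I^A I^A × I^A I^B give offspring ABO genotypes I^A I^A, I^A I^B, i.e. phenotypes A, AB.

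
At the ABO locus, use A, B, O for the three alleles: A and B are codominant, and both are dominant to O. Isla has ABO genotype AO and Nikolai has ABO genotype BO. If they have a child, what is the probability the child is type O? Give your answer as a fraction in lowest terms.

ABO cross AO × BO → offspring phenotypes: 1/4 O, 1/4 A, 1/4 B, 1/4 AB.
So P(type O) = 1/4.

1/4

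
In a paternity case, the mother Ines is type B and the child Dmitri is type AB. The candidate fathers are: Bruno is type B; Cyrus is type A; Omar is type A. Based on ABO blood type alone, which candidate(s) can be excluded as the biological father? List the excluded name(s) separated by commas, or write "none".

A candidate is excluded only if no genotype consistent with his phenotype could produce a type AB child with a type B mother.
Bruno (type B): no genotype consistent with that phenotype can produce a type-AB child with a type-B mother.

Bruno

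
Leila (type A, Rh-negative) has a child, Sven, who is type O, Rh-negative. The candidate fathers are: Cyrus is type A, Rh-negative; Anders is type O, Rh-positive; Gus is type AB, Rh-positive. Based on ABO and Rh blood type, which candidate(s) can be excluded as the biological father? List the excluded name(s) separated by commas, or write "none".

Gus

A candidate is excluded only if no genotype consistent with his phenotype could produce a type O, Rh-negative child with a type A, Rh-negative mother.
Gus (type AB, Rh+): no genotype consistent with that phenotype can produce a type-O Rh- child with a type-A mother.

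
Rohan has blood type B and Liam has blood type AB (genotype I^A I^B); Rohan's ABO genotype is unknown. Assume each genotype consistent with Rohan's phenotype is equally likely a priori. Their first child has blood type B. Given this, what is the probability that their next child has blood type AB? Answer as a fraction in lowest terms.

3/8

Possible genotypes: Rohan ∈ {I^B I^B, I^B i}; Liam ∈ {I^A I^B}.
Weight each parental genotype pair by prior × P(type-B child):
  I^B I^B × I^A I^B: posterior weight 1/2; P(next child type AB) = 1/2.
  I^B i × I^A I^B: posterior weight 1/2; P(next child type AB) = 1/4.
Weighted sum = 3/8.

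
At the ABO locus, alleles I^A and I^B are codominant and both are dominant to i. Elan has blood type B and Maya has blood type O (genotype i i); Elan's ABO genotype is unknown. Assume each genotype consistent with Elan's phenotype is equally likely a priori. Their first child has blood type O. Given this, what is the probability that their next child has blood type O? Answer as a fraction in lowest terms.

Possible genotypes: Elan ∈ {I^B I^B, I^B i}; Maya ∈ {i i}.
Weight each parental genotype pair by prior × P(type-O child):
  I^B i × i i: posterior weight 1; P(next child type O) = 1/2.
Weighted sum = 1/2.

1/2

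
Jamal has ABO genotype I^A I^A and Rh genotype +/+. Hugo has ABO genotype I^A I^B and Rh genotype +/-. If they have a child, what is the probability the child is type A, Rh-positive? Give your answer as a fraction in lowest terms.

1/2

ABO cross I^A I^A × I^A I^B → offspring phenotypes: 1/2 A, 1/2 AB.
Rh cross +/+ × +/- → 1 Rh+.
Independent loci: P(type A, Rh-positive) = 1/2 × 1 = 1/2.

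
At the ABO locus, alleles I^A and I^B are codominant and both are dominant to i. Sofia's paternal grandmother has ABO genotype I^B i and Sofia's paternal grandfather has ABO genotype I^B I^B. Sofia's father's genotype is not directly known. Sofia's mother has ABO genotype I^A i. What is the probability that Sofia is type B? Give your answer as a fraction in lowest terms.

Sofia's father's ABO genotype from I^B i × I^B I^B: 1/2 I^B I^B, 1/2 I^B i.
Crossing each possibility with the mother I^A i and summing P(type B): 1/2·1/2 + 1/2·1/4 = 3/8.

3/8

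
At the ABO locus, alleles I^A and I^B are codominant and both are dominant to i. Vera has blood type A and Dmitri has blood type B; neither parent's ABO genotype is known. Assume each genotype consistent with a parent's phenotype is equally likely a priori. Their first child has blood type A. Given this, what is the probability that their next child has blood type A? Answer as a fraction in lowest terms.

Possible genotypes: Vera ∈ {I^A I^A, I^A i}; Dmitri ∈ {I^B I^B, I^B i}.
Weight each parental genotype pair by prior × P(type-A child):
  I^A I^A × I^B i: posterior weight 2/3; P(next child type A) = 1/2.
  I^A i × I^B i: posterior weight 1/3; P(next child type A) = 1/4.
Weighted sum = 5/12.

5/12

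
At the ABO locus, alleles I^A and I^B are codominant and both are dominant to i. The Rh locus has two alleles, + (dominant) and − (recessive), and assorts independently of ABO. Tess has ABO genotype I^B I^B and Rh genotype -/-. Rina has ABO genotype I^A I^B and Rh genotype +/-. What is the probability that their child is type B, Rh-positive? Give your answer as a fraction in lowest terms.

ABO cross I^B I^B × I^A I^B → offspring phenotypes: 1/2 B, 1/2 AB.
Rh cross -/- × +/- → 1/2 Rh+, 1/2 Rh-.
Independent loci: P(type B, Rh-positive) = 1/2 × 1/2 = 1/4.

1/4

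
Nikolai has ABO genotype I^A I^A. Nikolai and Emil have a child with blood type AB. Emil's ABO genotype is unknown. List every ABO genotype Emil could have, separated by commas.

I^A I^B, I^B I^B, I^B i

For each candidate genotype of Emil, check whether crossing it with I^A I^A can produce every observed child phenotype.
  I^A I^A → possible child types {A} ✗
  I^A I^B → possible child types {A, AB} ✓
  I^A i → possible child types {A} ✗
  I^B I^B → possible child types {AB} ✓
  I^B i → possible child types {A, AB} ✓
  i i → possible child types {A} ✗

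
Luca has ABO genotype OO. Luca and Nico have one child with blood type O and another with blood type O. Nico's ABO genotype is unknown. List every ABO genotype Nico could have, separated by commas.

AO, BO, OO

For each candidate genotype of Nico, check whether crossing it with OO can produce every observed child phenotype.
  AA → possible child types {A} ✗
  AB → possible child types {A, B} ✗
  AO → possible child types {O, A} ✓
  BB → possible child types {B} ✗
  BO → possible child types {O, B} ✓
  OO → possible child types {O} ✓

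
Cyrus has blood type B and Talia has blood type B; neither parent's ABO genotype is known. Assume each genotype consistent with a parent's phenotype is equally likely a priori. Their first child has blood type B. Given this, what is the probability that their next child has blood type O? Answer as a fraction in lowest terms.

1/20

Possible genotypes: Cyrus ∈ {I^B I^B, I^B i}; Talia ∈ {I^B I^B, I^B i}.
Weight each parental genotype pair by prior × P(type-B child):
  I^B I^B × I^B I^B: posterior weight 4/15; P(next child type O) = 0.
  I^B I^B × I^B i: posterior weight 4/15; P(next child type O) = 0.
  I^B i × I^B I^B: posterior weight 4/15; P(next child type O) = 0.
  I^B i × I^B i: posterior weight 1/5; P(next child type O) = 1/4.
Weighted sum = 1/20.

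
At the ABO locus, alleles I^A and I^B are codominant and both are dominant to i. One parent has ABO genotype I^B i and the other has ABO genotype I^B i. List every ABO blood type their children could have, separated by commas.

O, B

Gametes from I^B i × I^B i give offspring ABO genotypes I^B I^B, I^B i, i i, i.e. phenotypes O, B.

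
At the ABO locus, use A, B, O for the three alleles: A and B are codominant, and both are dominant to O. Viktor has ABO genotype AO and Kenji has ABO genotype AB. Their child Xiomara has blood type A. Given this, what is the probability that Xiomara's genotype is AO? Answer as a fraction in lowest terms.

1/2

Cross AO × AB → 1/4 AA, 1/4 AB, 1/4 AO, 1/4 BO.
Type-A genotypes among offspring: AA (1/4), AO (1/4); total 1/2.
P(AO | type A) = (1/4) / (1/2) = 1/2.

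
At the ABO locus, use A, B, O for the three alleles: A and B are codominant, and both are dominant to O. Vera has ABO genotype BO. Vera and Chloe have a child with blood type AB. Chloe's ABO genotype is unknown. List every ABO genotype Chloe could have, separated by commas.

AA, AB, AO

For each candidate genotype of Chloe, check whether crossing it with BO can produce every observed child phenotype.
  AA → possible child types {A, AB} ✓
  AB → possible child types {A, B, AB} ✓
  AO → possible child types {O, A, B, AB} ✓
  BB → possible child types {B} ✗
  BO → possible child types {O, B} ✗
  OO → possible child types {O, B} ✗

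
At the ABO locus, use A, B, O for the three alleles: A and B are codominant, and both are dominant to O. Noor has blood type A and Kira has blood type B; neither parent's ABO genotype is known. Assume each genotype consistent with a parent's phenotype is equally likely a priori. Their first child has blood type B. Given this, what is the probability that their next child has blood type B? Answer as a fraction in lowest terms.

5/12

Possible genotypes: Noor ∈ {AA, AO}; Kira ∈ {BB, BO}.
Weight each parental genotype pair by prior × P(type-B child):
  AO × BB: posterior weight 2/3; P(next child type B) = 1/2.
  AO × BO: posterior weight 1/3; P(next child type B) = 1/4.
Weighted sum = 5/12.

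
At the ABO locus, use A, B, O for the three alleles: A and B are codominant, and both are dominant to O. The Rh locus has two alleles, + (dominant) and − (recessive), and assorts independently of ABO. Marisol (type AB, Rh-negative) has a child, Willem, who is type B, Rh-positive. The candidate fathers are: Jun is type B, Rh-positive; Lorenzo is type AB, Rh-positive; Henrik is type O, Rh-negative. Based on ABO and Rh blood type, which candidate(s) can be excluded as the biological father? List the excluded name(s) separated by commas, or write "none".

A candidate is excluded only if no genotype consistent with his phenotype could produce a type B, Rh-positive child with a type AB, Rh-negative mother.
Henrik (type O, Rh-): no genotype consistent with that phenotype can produce a type-B Rh+ child with a type-AB mother.

Henrik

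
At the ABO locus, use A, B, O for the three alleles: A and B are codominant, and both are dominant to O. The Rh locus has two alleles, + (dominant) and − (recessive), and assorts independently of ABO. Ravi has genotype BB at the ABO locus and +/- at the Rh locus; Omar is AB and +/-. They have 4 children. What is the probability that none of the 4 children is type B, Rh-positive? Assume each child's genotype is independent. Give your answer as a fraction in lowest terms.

625/4096

ABO cross BB × AB → 1/2 B, 1/2 AB.
Rh cross +/- × +/- → 3/4 Rh+, 1/4 Rh-; so P(type B, Rh-positive) = 1/2 × 3/4 = 3/8 per child.
P(not type B, Rh-positive) = 5/8 for one child; (5/8)^4 = 625/4096.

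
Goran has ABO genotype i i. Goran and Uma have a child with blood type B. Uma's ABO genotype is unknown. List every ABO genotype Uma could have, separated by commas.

I^A I^B, I^B I^B, I^B i

For each candidate genotype of Uma, check whether crossing it with i i can produce every observed child phenotype.
  I^A I^A → possible child types {A} ✗
  I^A I^B → possible child types {A, B} ✓
  I^A i → possible child types {O, A} ✗
  I^B I^B → possible child types {B} ✓
  I^B i → possible child types {O, B} ✓
  i i → possible child types {O} ✗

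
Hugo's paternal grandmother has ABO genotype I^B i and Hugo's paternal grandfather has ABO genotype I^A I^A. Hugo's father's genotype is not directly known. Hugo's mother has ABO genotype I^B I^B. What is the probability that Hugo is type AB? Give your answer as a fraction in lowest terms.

1/2

Hugo's father's ABO genotype from I^B i × I^A I^A: 1/2 I^A I^B, 1/2 I^A i.
Crossing each possibility with the mother I^B I^B and summing P(type AB): 1/2·1/2 + 1/2·1/2 = 1/2.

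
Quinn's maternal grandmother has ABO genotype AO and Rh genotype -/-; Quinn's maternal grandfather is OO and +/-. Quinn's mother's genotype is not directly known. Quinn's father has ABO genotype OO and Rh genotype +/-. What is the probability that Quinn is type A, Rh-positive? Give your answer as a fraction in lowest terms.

Quinn's mother's ABO genotype from AO × OO: 1/2 AO, 1/2 OO.
Crossing each possibility with the father OO and summing P(type A): 1/2·1/2 + 1/2·0 = 1/4.
Similarly for Rh via the mother's Rh distribution: P(Rh+) = 5/8.
Independent loci: 1/4 × 5/8 = 5/32.

5/32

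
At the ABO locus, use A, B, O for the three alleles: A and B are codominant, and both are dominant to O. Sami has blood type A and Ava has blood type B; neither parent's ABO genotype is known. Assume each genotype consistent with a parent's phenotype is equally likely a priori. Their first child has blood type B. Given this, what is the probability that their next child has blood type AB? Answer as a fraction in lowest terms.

Possible genotypes: Sami ∈ {AA, AO}; Ava ∈ {BB, BO}.
Weight each parental genotype pair by prior × P(type-B child):
  AO × BB: posterior weight 2/3; P(next child type AB) = 1/2.
  AO × BO: posterior weight 1/3; P(next child type AB) = 1/4.
Weighted sum = 5/12.

5/12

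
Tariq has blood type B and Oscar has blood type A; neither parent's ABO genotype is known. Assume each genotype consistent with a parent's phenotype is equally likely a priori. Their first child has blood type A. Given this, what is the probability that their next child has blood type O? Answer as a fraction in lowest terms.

Possible genotypes: Tariq ∈ {I^B I^B, I^B i}; Oscar ∈ {I^A I^A, I^A i}.
Weight each parental genotype pair by prior × P(type-A child):
  I^B i × I^A I^A: posterior weight 2/3; P(next child type O) = 0.
  I^B i × I^A i: posterior weight 1/3; P(next child type O) = 1/4.
Weighted sum = 1/12.

1/12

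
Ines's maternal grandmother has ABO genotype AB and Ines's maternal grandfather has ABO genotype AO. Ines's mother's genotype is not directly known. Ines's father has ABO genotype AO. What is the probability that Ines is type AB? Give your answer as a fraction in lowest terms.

Ines's mother's ABO genotype from AB × AO: 1/4 AA, 1/4 AB, 1/4 AO, 1/4 BO.
Crossing each possibility with the father AO and summing P(type AB): 1/4·0 + 1/4·1/4 + 1/4·0 + 1/4·1/4 = 1/8.

1/8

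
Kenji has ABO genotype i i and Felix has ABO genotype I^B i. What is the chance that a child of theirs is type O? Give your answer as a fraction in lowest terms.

ABO cross i i × I^B i → offspring phenotypes: 1/2 O, 1/2 B.
So P(type O) = 1/2.

1/2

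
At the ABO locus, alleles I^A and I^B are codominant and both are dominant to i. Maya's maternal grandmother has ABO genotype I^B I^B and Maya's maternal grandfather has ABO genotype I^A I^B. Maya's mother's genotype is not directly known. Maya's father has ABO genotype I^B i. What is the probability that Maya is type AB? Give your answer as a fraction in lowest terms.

1/8

Maya's mother's ABO genotype from I^B I^B × I^A I^B: 1/2 I^A I^B, 1/2 I^B I^B.
Crossing each possibility with the father I^B i and summing P(type AB): 1/2·1/4 + 1/2·0 = 1/8.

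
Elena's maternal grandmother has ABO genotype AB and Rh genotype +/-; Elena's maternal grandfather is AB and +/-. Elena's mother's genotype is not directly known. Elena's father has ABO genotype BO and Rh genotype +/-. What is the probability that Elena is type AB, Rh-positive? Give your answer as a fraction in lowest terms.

3/16

Elena's mother's ABO genotype from AB × AB: 1/4 AA, 1/2 AB, 1/4 BB.
Crossing each possibility with the father BO and summing P(type AB): 1/4·1/2 + 1/2·1/4 + 1/4·0 = 1/4.
Similarly for Rh via the mother's Rh distribution: P(Rh+) = 3/4.
Independent loci: 1/4 × 3/4 = 3/16.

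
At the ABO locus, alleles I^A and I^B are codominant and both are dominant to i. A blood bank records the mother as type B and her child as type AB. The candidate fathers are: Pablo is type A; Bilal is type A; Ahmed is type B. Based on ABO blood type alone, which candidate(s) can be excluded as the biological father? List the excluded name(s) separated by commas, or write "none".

A candidate is excluded only if no genotype consistent with his phenotype could produce a type AB child with a type B mother.
Ahmed (type B): no genotype consistent with that phenotype can produce a type-AB child with a type-B mother.

Ahmed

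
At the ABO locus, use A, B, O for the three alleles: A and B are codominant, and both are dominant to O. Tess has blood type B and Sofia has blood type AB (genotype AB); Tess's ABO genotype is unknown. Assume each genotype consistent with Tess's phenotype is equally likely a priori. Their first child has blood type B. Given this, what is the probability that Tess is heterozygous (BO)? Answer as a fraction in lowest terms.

Possible genotypes: Tess ∈ {BB, BO}; Sofia ∈ {AB}.
Weight each parental genotype pair by prior × P(type-B child):
  BB × AB: posterior weight 1/2.
  BO × AB: posterior weight 1/2.
Sum the posterior weight over pairs where Tess is BO: 1/2.

1/2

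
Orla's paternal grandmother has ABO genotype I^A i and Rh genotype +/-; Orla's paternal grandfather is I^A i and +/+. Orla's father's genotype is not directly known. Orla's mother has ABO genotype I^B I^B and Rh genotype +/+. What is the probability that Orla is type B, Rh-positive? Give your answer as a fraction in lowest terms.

Orla's father's ABO genotype from I^A i × I^A i: 1/4 I^A I^A, 1/2 I^A i, 1/4 i i.
Crossing each possibility with the mother I^B I^B and summing P(type B): 1/4·0 + 1/2·1/2 + 1/4·1 = 1/2.
Similarly for Rh via the father's Rh distribution: P(Rh+) = 1.
Independent loci: 1/2 × 1 = 1/2.

1/2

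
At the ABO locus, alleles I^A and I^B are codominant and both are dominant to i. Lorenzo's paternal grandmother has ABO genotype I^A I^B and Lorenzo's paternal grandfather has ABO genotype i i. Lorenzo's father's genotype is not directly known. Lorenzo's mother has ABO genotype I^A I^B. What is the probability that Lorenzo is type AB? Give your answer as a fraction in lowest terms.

Lorenzo's father's ABO genotype from I^A I^B × i i: 1/2 I^A i, 1/2 I^B i.
Crossing each possibility with the mother I^A I^B and summing P(type AB): 1/2·1/4 + 1/2·1/4 = 1/4.

1/4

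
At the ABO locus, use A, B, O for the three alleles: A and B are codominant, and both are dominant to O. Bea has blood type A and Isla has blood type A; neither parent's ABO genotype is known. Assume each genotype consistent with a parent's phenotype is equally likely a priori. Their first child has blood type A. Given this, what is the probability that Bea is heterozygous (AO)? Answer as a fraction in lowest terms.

7/15

Possible genotypes: Bea ∈ {AA, AO}; Isla ∈ {AA, AO}.
Weight each parental genotype pair by prior × P(type-A child):
  AA × AA: posterior weight 4/15.
  AA × AO: posterior weight 4/15.
  AO × AA: posterior weight 4/15.
  AO × AO: posterior weight 1/5.
Sum the posterior weight over pairs where Bea is AO: 7/15.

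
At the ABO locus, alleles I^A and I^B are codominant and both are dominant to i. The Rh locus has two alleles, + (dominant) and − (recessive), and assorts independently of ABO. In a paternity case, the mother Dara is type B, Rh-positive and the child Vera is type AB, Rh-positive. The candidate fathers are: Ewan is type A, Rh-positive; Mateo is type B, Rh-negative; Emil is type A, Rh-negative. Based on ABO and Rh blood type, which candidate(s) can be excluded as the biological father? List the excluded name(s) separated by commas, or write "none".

A candidate is excluded only if no genotype consistent with his phenotype could produce a type AB, Rh-positive child with a type B, Rh-positive mother.
Mateo (type B, Rh-): no genotype consistent with that phenotype can produce a type-AB Rh+ child with a type-B mother.

Mateo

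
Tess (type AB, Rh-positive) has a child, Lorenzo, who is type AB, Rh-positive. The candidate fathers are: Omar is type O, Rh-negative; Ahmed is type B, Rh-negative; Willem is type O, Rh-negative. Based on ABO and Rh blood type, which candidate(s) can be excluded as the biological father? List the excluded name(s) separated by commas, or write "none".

A candidate is excluded only if no genotype consistent with his phenotype could produce a type AB, Rh-positive child with a type AB, Rh-positive mother.
Omar (type O, Rh-): no genotype consistent with that phenotype can produce a type-AB Rh+ child with a type-AB mother.
Willem (type O, Rh-): no genotype consistent with that phenotype can produce a type-AB Rh+ child with a type-AB mother.

Omar, Willem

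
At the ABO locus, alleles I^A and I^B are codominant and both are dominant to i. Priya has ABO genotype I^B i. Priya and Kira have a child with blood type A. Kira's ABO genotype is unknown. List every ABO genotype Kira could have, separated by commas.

For each candidate genotype of Kira, check whether crossing it with I^B i can produce every observed child phenotype.
  I^A I^A → possible child types {A, AB} ✓
  I^A I^B → possible child types {A, B, AB} ✓
  I^A i → possible child types {O, A, B, AB} ✓
  I^B I^B → possible child types {B} ✗
  I^B i → possible child types {O, B} ✗
  i i → possible child types {O, B} ✗

I^A I^A, I^A I^B, I^A i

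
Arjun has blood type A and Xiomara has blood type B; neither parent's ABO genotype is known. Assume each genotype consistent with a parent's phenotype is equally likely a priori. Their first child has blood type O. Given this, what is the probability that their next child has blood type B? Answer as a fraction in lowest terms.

1/4

Possible genotypes: Arjun ∈ {AA, AO}; Xiomara ∈ {BB, BO}.
Weight each parental genotype pair by prior × P(type-O child):
  AO × BO: posterior weight 1; P(next child type B) = 1/4.
Weighted sum = 1/4.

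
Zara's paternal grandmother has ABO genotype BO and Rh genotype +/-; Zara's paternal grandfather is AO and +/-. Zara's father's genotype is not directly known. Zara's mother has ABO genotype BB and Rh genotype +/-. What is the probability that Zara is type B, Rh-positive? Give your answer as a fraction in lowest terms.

Zara's father's ABO genotype from BO × AO: 1/4 AB, 1/4 AO, 1/4 BO, 1/4 OO.
Crossing each possibility with the mother BB and summing P(type B): 1/4·1/2 + 1/4·1/2 + 1/4·1 + 1/4·1 = 3/4.
Similarly for Rh via the father's Rh distribution: P(Rh+) = 3/4.
Independent loci: 3/4 × 3/4 = 9/16.

9/16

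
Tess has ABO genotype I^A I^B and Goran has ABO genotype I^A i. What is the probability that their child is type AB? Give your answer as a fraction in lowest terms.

1/4

ABO cross I^A I^B × I^A i → offspring phenotypes: 1/2 A, 1/4 B, 1/4 AB.
So P(type AB) = 1/4.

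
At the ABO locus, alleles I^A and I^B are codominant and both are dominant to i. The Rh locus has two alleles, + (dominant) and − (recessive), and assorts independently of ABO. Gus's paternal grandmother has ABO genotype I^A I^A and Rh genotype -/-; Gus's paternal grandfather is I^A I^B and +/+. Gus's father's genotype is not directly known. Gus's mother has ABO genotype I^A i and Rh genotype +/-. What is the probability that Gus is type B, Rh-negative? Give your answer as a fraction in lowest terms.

1/32

Gus's father's ABO genotype from I^A I^A × I^A I^B: 1/2 I^A I^A, 1/2 I^A I^B.
Crossing each possibility with the mother I^A i and summing P(type B): 1/2·0 + 1/2·1/4 = 1/8.
Similarly for Rh via the father's Rh distribution: P(Rh-) = 1/4.
Independent loci: 1/8 × 1/4 = 1/32.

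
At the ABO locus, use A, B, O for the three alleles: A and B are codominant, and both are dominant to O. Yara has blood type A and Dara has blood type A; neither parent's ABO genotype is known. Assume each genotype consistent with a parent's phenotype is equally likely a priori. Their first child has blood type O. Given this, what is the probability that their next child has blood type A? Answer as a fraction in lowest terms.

3/4

Possible genotypes: Yara ∈ {AA, AO}; Dara ∈ {AA, AO}.
Weight each parental genotype pair by prior × P(type-O child):
  AO × AO: posterior weight 1; P(next child type A) = 3/4.
Weighted sum = 3/4.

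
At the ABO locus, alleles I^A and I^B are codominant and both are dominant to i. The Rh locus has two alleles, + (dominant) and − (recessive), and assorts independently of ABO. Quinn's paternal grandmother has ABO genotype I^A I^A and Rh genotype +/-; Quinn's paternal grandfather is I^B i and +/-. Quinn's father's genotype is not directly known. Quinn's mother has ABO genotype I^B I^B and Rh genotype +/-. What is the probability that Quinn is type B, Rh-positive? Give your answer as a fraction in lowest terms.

Quinn's father's ABO genotype from I^A I^A × I^B i: 1/2 I^A I^B, 1/2 I^A i.
Crossing each possibility with the mother I^B I^B and summing P(type B): 1/2·1/2 + 1/2·1/2 = 1/2.
Similarly for Rh via the father's Rh distribution: P(Rh+) = 3/4.
Independent loci: 1/2 × 3/4 = 3/8.

3/8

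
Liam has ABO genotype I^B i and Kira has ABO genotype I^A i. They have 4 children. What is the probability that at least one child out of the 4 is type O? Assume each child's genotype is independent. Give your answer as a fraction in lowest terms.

175/256

ABO cross I^B i × I^A i → 1/4 O, 1/4 A, 1/4 B, 1/4 AB.
So P(type O) = 1/4 per child.
P(none) = (3/4)^4 = 81/256; P(at least one) = 1 − 81/256 = 175/256.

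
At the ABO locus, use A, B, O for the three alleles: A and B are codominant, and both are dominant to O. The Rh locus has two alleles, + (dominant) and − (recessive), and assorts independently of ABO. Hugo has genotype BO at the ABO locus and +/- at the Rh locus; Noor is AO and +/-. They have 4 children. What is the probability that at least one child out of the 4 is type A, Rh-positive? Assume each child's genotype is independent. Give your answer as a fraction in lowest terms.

ABO cross BO × AO → 1/4 O, 1/4 A, 1/4 B, 1/4 AB.
Rh cross +/- × +/- → 3/4 Rh+, 1/4 Rh-; so P(type A, Rh-positive) = 1/4 × 3/4 = 3/16 per child.
P(none) = (13/16)^4 = 28561/65536; P(at least one) = 1 − 28561/65536 = 36975/65536.

36975/65536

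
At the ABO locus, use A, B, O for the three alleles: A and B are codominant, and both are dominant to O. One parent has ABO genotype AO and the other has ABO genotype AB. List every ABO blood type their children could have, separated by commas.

Gametes from AO × AB give offspring ABO genotypes AA, AB, AO, BO, i.e. phenotypes A, B, AB.

A, B, AB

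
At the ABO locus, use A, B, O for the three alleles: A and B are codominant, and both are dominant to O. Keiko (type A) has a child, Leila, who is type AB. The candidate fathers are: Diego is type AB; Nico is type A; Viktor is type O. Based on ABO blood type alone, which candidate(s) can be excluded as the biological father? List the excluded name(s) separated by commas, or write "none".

Nico, Viktor

A candidate is excluded only if no genotype consistent with his phenotype could produce a type AB child with a type A mother.
Nico (type A): no genotype consistent with that phenotype can produce a type-AB child with a type-A mother.
Viktor (type O): no genotype consistent with that phenotype can produce a type-AB child with a type-A mother.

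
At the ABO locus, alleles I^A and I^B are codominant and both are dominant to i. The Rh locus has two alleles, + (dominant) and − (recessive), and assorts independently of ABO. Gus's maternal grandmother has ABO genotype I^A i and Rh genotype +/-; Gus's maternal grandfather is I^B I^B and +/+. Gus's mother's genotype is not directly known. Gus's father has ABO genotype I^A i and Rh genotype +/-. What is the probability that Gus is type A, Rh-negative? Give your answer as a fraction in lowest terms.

3/64

Gus's mother's ABO genotype from I^A i × I^B I^B: 1/2 I^A I^B, 1/2 I^B i.
Crossing each possibility with the father I^A i and summing P(type A): 1/2·1/2 + 1/2·1/4 = 3/8.
Similarly for Rh via the mother's Rh distribution: P(Rh-) = 1/8.
Independent loci: 3/8 × 1/8 = 3/64.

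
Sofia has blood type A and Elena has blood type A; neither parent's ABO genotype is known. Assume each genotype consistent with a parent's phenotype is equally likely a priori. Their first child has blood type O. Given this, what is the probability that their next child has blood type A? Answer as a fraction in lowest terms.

Possible genotypes: Sofia ∈ {I^A I^A, I^A i}; Elena ∈ {I^A I^A, I^A i}.
Weight each parental genotype pair by prior × P(type-O child):
  I^A i × I^A i: posterior weight 1; P(next child type A) = 3/4.
Weighted sum = 3/4.

3/4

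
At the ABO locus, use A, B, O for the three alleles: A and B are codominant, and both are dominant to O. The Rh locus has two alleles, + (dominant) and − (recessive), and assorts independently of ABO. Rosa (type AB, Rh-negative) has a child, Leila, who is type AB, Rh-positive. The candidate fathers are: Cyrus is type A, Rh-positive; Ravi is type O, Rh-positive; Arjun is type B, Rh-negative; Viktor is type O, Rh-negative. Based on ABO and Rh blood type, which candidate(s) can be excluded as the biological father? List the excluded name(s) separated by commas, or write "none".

A candidate is excluded only if no genotype consistent with his phenotype could produce a type AB, Rh-positive child with a type AB, Rh-negative mother.
Ravi (type O, Rh+): no genotype consistent with that phenotype can produce a type-AB Rh+ child with a type-AB mother.
Arjun (type B, Rh-): no genotype consistent with that phenotype can produce a type-AB Rh+ child with a type-AB mother.
Viktor (type O, Rh-): no genotype consistent with that phenotype can produce a type-AB Rh+ child with a type-AB mother.

Ravi, Arjun, Viktor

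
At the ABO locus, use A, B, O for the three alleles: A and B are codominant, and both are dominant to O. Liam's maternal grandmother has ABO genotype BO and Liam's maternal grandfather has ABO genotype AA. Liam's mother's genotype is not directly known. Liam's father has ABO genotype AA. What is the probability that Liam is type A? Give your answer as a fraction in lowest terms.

3/4

Liam's mother's ABO genotype from BO × AA: 1/2 AB, 1/2 AO.
Crossing each possibility with the father AA and summing P(type A): 1/2·1/2 + 1/2·1 = 3/4.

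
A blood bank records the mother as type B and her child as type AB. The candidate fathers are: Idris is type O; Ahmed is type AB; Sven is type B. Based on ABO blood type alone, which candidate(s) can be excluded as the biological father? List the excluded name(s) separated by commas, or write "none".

A candidate is excluded only if no genotype consistent with his phenotype could produce a type AB child with a type B mother.
Idris (type O): no genotype consistent with that phenotype can produce a type-AB child with a type-B mother.
Sven (type B): no genotype consistent with that phenotype can produce a type-AB child with a type-B mother.

Idris, Sven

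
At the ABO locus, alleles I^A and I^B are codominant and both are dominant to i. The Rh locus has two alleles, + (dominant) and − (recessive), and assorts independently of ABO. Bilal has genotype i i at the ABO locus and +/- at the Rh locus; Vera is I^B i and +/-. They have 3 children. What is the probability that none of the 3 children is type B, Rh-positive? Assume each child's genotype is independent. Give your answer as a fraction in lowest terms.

125/512

ABO cross i i × I^B i → 1/2 O, 1/2 B.
Rh cross +/- × +/- → 3/4 Rh+, 1/4 Rh-; so P(type B, Rh-positive) = 1/2 × 3/4 = 3/8 per child.
P(not type B, Rh-positive) = 5/8 for one child; (5/8)^3 = 125/512.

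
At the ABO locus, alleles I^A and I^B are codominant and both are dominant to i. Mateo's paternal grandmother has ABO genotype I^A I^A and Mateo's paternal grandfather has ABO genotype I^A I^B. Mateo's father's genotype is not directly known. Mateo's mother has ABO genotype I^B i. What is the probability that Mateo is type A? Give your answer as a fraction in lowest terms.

3/8

Mateo's father's ABO genotype from I^A I^A × I^A I^B: 1/2 I^A I^A, 1/2 I^A I^B.
Crossing each possibility with the mother I^B i and summing P(type A): 1/2·1/2 + 1/2·1/4 = 3/8.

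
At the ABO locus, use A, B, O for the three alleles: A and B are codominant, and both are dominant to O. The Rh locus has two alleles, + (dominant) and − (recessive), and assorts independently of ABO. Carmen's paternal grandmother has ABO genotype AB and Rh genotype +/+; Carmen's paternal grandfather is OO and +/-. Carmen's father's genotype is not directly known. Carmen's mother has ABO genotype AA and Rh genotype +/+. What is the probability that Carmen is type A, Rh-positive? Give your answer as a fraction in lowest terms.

Carmen's father's ABO genotype from AB × OO: 1/2 AO, 1/2 BO.
Crossing each possibility with the mother AA and summing P(type A): 1/2·1 + 1/2·1/2 = 3/4.
Similarly for Rh via the father's Rh distribution: P(Rh+) = 1.
Independent loci: 3/4 × 1 = 3/4.

3/4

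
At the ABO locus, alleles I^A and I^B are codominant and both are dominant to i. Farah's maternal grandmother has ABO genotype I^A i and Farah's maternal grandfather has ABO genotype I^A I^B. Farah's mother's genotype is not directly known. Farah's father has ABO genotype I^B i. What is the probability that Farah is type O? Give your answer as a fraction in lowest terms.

Farah's mother's ABO genotype from I^A i × I^A I^B: 1/4 I^A I^A, 1/4 I^A I^B, 1/4 I^A i, 1/4 I^B i.
Crossing each possibility with the father I^B i and summing P(type O): 1/4·0 + 1/4·0 + 1/4·1/4 + 1/4·1/4 = 1/8.

1/8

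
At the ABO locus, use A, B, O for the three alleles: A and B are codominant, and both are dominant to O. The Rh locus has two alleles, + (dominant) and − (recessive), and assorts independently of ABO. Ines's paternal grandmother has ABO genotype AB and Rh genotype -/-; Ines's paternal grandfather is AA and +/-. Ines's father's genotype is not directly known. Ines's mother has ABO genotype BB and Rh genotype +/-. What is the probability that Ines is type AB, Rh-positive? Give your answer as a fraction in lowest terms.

15/32

Ines's father's ABO genotype from AB × AA: 1/2 AA, 1/2 AB.
Crossing each possibility with the mother BB and summing P(type AB): 1/2·1 + 1/2·1/2 = 3/4.
Similarly for Rh via the father's Rh distribution: P(Rh+) = 5/8.
Independent loci: 3/4 × 5/8 = 15/32.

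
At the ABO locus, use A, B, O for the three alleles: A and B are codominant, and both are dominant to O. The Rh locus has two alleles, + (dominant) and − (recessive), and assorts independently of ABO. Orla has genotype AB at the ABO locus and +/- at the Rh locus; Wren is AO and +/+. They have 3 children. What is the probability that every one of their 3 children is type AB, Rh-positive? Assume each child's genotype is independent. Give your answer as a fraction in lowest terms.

ABO cross AB × AO → 1/2 A, 1/4 B, 1/4 AB.
Rh cross +/- × +/+ → 1 Rh+; so P(type AB, Rh-positive) = 1/4 × 1 = 1/4 per child.
All 3 independent: (1/4)^3 = 1/64.

1/64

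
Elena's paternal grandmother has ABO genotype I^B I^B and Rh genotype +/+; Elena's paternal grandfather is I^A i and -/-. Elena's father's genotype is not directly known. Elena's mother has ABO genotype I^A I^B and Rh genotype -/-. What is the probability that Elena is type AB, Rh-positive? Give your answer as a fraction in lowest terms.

3/16

Elena's father's ABO genotype from I^B I^B × I^A i: 1/2 I^A I^B, 1/2 I^B i.
Crossing each possibility with the mother I^A I^B and summing P(type AB): 1/2·1/2 + 1/2·1/4 = 3/8.
Similarly for Rh via the father's Rh distribution: P(Rh+) = 1/2.
Independent loci: 3/8 × 1/2 = 3/16.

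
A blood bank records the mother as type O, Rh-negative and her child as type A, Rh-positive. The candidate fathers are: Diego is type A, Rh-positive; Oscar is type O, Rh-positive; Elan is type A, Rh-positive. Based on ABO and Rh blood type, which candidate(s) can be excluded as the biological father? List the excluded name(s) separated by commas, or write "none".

A candidate is excluded only if no genotype consistent with his phenotype could produce a type A, Rh-positive child with a type O, Rh-negative mother.
Oscar (type O, Rh+): no genotype consistent with that phenotype can produce a type-A Rh+ child with a type-O mother.

Oscar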